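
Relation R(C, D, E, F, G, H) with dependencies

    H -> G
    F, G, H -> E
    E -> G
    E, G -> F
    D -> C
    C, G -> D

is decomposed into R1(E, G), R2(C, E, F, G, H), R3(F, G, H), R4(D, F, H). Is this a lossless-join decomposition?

Chase test. Columns are C, D, E, F, G, H; row i has aⱼ where attribute j ∈ Ri, else bᵢⱼ.
Initial tableau (one row per fragment):
  row 1: b11 b12 a3 b14 a5 b16
  row 2: a1 b22 a3 a4 a5 a6
  row 3: b31 b32 b33 a4 a5 a6
  row 4: b41 a2 b43 a4 b45 a6
Rows 2 and 4 agree on H; apply H→G and equate their G entries.
Rows 2 and 3 agree on F, G, H; apply F, G, H→E and equate their E entries.
Rows 2 and 4 agree on F, G, H; apply F, G, H→E and equate their E entries.
Rows 1 and 2 agree on E, G; apply E, G→F and equate their F entries.
No row becomes fully distinguished — the join is lossy.

No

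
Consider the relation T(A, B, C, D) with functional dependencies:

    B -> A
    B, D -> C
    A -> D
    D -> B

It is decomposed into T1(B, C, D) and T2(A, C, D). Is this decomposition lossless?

Common attributes: T1 ∩ T2 = {C, D}.
Closure of {C, D}: D → B applies, adding B; B → A applies, adding A. So (C, D)⁺ = {A, B, C, D}.
This closure contains every attribute of T1, so T1 ∩ T2 → T1. The join is lossless.

Yes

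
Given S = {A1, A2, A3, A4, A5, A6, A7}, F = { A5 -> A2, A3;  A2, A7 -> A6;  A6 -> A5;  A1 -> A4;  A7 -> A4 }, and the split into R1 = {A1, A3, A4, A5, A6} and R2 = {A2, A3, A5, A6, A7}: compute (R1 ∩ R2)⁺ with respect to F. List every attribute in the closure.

A2, A3, A5, A6

R1 ∩ R2 = {A3, A5, A6}.
A5 → A2, A3 applies, adding A2
Closure: {A2, A3, A5, A6}.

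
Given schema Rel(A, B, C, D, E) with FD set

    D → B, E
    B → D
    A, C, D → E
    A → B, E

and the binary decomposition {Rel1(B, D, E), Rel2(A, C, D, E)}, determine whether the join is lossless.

Common attributes: Rel1 ∩ Rel2 = {D, E}.
Closure of {D, E}: D → B, E applies, adding B. So (D, E)⁺ = {B, D, E}.
This closure contains every attribute of Rel1, so Rel1 ∩ Rel2 → Rel1. The join is lossless.

Yes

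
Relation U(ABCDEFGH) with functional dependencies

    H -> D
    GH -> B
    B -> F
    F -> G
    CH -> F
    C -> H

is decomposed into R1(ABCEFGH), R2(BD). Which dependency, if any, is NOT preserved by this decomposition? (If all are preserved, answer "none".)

Check H → D: no single fragment contains all of {DH}, and the restricted closure of {H} across the fragments never reaches {D}.
GH → B is preserved.
B → F is preserved.
F → G is preserved.
CH → F is preserved.
C → H is preserved.

H -> D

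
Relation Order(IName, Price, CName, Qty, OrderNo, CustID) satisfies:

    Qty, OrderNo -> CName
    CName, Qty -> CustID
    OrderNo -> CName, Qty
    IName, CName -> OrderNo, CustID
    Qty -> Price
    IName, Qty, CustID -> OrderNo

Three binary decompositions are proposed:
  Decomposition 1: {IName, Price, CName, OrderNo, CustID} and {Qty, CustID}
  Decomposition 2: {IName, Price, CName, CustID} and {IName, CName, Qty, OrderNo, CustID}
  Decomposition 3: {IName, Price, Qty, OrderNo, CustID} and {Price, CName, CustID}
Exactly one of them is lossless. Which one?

Decomposition 1: common = {CustID}, closure = {CustID} → lossy.
Decomposition 2: common = {IName, CName, CustID}, closure = {IName, Price, CName, Qty, OrderNo, CustID} → lossless.
Decomposition 3: common = {Price, CustID}, closure = {Price, CustID} → lossy.

Decomposition 2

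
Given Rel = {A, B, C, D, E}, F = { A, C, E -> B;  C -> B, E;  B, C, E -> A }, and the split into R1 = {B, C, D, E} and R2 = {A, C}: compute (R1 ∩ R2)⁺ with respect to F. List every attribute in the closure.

R1 ∩ R2 = {C}.
C → B, E applies, adding B, E
B, C, E → A applies, adding A
Closure: {A, B, C, E}.

A, B, C, E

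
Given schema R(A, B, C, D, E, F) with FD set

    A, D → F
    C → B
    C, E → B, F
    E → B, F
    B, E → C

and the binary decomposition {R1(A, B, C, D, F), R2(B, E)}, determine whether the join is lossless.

No

Common attributes: R1 ∩ R2 = {B}.
No dependency enlarges {B}, so (B)⁺ = {B}.
The closure contains neither all of R1 = {A, B, C, D, F} nor all of R2 = {B, E}, so the common attributes are not a superkey of either fragment. The join is lossy.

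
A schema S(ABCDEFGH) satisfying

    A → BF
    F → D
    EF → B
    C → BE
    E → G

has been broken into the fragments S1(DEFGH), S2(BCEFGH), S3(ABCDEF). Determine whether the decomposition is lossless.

No

Chase test. Columns are ABCDEFGH; row i has aⱼ where attribute j ∈ Si, else bᵢⱼ.
Initial tableau (one row per fragment):
  row 1: b11 b12 b13 a4 a5 a6 a7 a8
  row 2: b21 a2 a3 b24 a5 a6 a7 a8
  row 3: a1 a2 a3 a4 a5 a6 b37 b38
Rows 1 and 2 agree on F; apply F→D and equate their D entries.
Rows 1 and 2 agree on EF; apply EF→B and equate their B entries.
Rows 1 and 3 agree on E; apply E→G and equate their G entries.
No row becomes fully distinguished — the join is lossy.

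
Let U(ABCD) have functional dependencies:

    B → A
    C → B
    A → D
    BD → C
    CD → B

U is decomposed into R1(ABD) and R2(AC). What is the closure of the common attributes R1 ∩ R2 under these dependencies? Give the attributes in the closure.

AD

R1 ∩ R2 = {A}.
A → D applies, adding D
Closure: {AD}.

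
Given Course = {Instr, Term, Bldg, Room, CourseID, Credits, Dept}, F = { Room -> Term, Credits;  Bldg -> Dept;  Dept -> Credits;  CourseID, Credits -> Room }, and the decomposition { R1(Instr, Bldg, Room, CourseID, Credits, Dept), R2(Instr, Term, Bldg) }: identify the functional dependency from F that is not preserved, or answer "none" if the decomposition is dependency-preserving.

Room -> Term, Credits

Check Room → Term, Credits: no single fragment contains all of {Term, Room, Credits}, and the restricted closure of {Room} across the fragments never reaches {Term, Credits}.
Bldg → Dept is preserved.
Dept → Credits is preserved.
CourseID, Credits → Room is preserved.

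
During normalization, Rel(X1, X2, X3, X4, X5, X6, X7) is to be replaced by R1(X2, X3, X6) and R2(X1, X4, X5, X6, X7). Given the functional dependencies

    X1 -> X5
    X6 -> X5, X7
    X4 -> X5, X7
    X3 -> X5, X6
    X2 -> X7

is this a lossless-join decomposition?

Common attributes: R1 ∩ R2 = {X6}.
Closure of {X6}: X6 → X5, X7 applies, adding X5, X7. So (X6)⁺ = {X5, X6, X7}.
The closure contains neither all of R1 = {X2, X3, X6} nor all of R2 = {X1, X4, X5, X6, X7}, so the common attributes are not a superkey of either fragment. The join is lossy.

No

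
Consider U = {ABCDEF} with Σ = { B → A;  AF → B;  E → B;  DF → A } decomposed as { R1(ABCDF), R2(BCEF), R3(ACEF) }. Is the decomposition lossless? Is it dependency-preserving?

Lossless test (chase): Rows 1 and 2 agree on B; apply B→A and equate their A entries. Rows 1 and 3 agree on AF; apply AF→B and equate their B entries. No row becomes fully distinguished — the join is lossy.
Dependency preservation: every FD's attributes lie within a single fragment, so each can be enforced locally — preserved.

lossy but dependency-preserving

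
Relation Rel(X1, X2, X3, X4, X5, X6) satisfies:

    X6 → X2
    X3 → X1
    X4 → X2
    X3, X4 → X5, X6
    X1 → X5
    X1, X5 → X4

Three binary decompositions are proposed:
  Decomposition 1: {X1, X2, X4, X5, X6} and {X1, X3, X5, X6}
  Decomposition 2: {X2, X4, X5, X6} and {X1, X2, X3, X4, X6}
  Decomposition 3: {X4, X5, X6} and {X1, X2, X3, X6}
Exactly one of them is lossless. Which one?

Decomposition 1: common = {X1, X5, X6}, closure = {X1, X2, X4, X5, X6} → lossless.
Decomposition 2: common = {X2, X4, X6}, closure = {X2, X4, X6} → lossy.
Decomposition 3: common = {X6}, closure = {X2, X6} → lossy.

Decomposition 1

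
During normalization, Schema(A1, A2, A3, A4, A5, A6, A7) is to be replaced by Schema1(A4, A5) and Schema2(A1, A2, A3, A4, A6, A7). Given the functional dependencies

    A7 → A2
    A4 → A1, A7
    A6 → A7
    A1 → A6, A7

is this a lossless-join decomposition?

No

Common attributes: Schema1 ∩ Schema2 = {A4}.
Closure of {A4}: A4 → A1, A7 applies, adding A1, A7; A1 → A6, A7 applies, adding A6; A7 → A2 applies, adding A2. So (A4)⁺ = {A1, A2, A4, A6, A7}.
The closure contains neither all of Schema1 = {A4, A5} nor all of Schema2 = {A1, A2, A3, A4, A6, A7}, so the common attributes are not a superkey of either fragment. The join is lossy.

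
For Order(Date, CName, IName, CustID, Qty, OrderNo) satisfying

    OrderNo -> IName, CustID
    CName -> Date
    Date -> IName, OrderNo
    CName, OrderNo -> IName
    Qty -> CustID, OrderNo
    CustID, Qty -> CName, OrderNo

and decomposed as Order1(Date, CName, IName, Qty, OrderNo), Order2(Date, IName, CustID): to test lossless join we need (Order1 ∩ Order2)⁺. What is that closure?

Date, IName, CustID, OrderNo

Order1 ∩ Order2 = {Date, IName}.
Date → IName, OrderNo applies, adding OrderNo
OrderNo → IName, CustID applies, adding CustID
Closure: {Date, IName, CustID, OrderNo}.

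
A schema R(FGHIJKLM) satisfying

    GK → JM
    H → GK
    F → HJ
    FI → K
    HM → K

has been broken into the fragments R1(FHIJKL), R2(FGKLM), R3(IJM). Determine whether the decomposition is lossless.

Yes

Chase test. Columns are FGHIJKLM; row i has aⱼ where attribute j ∈ Ri, else bᵢⱼ.
Initial tableau (one row per fragment):
  row 1: a1 b12 a3 a4 a5 a6 a7 b18
  row 2: a1 a2 b23 b24 b25 a6 a7 a8
  row 3: b31 b32 b33 a4 a5 b36 b37 a8
Rows 1 and 2 agree on F; apply F→HJ and equate their HJ entries.
Rows 1 and 2 agree on H; apply H→GK and equate their GK entries.
Rows 1 and 2 agree on GK; apply GK→JM and equate their JM entries.
Row 1 is now all distinguished symbols — the join is lossless.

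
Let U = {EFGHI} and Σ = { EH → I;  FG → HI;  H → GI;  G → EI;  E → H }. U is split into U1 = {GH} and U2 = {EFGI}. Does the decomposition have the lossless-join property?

Yes

Common attributes: U1 ∩ U2 = {G}.
Closure of {G}: G → EI applies, adding EI; E → H applies, adding H. So (G)⁺ = {EGHI}.
This closure contains every attribute of U1, so U1 ∩ U2 → U1. The join is lossless.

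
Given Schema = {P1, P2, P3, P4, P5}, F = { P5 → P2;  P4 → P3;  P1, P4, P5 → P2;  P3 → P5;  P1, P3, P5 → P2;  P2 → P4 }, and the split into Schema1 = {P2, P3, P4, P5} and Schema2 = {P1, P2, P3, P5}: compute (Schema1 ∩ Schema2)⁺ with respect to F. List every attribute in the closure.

P2, P3, P4, P5

Schema1 ∩ Schema2 = {P2, P3, P5}.
P2 → P4 applies, adding P4
Closure: {P2, P3, P4, P5}.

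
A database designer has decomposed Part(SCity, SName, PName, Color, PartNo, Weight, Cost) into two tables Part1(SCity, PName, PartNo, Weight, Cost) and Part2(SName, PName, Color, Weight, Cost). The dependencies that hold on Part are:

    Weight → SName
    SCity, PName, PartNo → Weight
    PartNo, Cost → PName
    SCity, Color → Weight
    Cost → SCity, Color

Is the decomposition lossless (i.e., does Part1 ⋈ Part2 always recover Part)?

Yes

Common attributes: Part1 ∩ Part2 = {PName, Weight, Cost}.
Closure of {PName, Weight, Cost}: Weight → SName applies, adding SName; Cost → SCity, Color applies, adding SCity, Color. So (PName, Weight, Cost)⁺ = {SCity, SName, PName, Color, Weight, Cost}.
This closure contains every attribute of Part2, so Part1 ∩ Part2 → Part2. The join is lossless.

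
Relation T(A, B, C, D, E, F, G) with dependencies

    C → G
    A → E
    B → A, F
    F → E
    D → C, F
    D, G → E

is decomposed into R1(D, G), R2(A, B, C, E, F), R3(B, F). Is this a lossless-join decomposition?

Chase test. Columns are A, B, C, D, E, F, G; row i has aⱼ where attribute j ∈ Ri, else bᵢⱼ.
Initial tableau (one row per fragment):
  row 1: b11 b12 b13 a4 b15 b16 a7
  row 2: a1 a2 a3 b24 a5 a6 b27
  row 3: b31 a2 b33 b34 b35 a6 b37
Rows 2 and 3 agree on B; apply B→A, F and equate their A, F entries.
Rows 2 and 3 agree on F; apply F→E and equate their E entries.
No row becomes fully distinguished — the join is lossy.

No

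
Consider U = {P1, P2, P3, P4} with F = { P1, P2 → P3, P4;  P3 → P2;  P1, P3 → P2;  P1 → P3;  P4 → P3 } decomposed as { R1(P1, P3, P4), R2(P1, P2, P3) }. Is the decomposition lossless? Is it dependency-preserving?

Lossless test: (P1, P3)⁺ = {P1, P2, P3, P4}, which contains all of one fragment — lossless.
Dependency preservation: P1, P2 → P3, P4 is not contained in any single fragment, but the restricted closure of its left-hand side across the fragments still reaches the right-hand side; the remaining FDs each lie inside some fragment. All dependencies are preserved.

lossless and dependency-preserving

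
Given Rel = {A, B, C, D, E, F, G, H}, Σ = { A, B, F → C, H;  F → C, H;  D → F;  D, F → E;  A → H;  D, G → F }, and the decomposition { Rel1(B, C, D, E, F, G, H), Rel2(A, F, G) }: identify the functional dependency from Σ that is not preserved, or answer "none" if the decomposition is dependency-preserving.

A → H

Check A → H: no single fragment contains all of {A, H}, and the restricted closure of {A} across the fragments never reaches {H}.
A, B, F → C, H is preserved.
F → C, H is preserved.
D → F is preserved.
D, F → E is preserved.
D, G → F is preserved.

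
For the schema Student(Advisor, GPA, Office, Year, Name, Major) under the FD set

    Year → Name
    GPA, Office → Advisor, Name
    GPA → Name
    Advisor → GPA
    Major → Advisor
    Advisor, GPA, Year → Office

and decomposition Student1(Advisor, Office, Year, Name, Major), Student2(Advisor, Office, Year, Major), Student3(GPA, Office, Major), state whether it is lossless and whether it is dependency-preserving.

Lossless test (chase): Rows 1 and 2 agree on Year; apply Year→Name and equate their Name entries. Rows 1 and 2 agree on Advisor; apply Advisor→GPA and equate their GPA entries. Rows 1 and 3 agree on Major; apply Major→Advisor and equate their Advisor entries. Rows 1 and 3 agree on Advisor; apply Advisor→GPA and equate their GPA entries. Rows 1 and 3 agree on GPA, Office; apply GPA, Office→Advisor, Name and equate their Advisor, Name entries. Row 1 is now all distinguished symbols — the join is lossless.
Dependency preservation: the restricted closure of {GPA, Office} across the fragments never reaches {Advisor, Name}, so GPA, Office → Advisor, Name cannot be enforced without a join — not preserved.

lossless but not dependency-preserving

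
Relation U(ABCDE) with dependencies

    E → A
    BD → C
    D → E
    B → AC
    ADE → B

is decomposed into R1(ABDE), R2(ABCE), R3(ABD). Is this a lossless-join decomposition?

Chase test. Columns are ABCDE; row i has aⱼ where attribute j ∈ Ri, else bᵢⱼ.
Initial tableau (one row per fragment):
  row 1: a1 a2 b13 a4 a5
  row 2: a1 a2 a3 b24 a5
  row 3: a1 a2 b33 a4 b35
Rows 1 and 3 agree on BD; apply BD→C and equate their C entries.
Rows 1 and 3 agree on D; apply D→E and equate their E entries.
Rows 1 and 2 agree on B; apply B→AC and equate their AC entries.
Row 1 is now all distinguished symbols — the join is lossless.

Yes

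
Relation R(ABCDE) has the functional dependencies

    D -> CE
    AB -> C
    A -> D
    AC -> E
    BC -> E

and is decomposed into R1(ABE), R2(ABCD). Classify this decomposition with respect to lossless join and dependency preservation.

Lossless test: (AB)⁺ = {ABCDE}, which contains all of one fragment — lossless.
Dependency preservation: the restricted closure of {D} across the fragments never reaches {CE}, so D → CE cannot be enforced without a join — not preserved.

lossless but not dependency-preserving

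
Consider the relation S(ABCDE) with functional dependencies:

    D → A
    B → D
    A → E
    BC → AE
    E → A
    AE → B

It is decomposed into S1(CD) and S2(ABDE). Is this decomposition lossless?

Common attributes: S1 ∩ S2 = {D}.
Closure of {D}: D → A applies, adding A; A → E applies, adding E; AE → B applies, adding B. So (D)⁺ = {ABDE}.
This closure contains every attribute of S2, so S1 ∩ S2 → S2. The join is lossless.

Yes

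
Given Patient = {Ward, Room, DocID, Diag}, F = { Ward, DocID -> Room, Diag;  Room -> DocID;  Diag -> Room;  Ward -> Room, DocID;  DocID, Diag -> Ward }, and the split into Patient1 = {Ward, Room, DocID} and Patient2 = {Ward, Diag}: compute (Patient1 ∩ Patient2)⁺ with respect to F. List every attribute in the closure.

Ward, Room, DocID, Diag

Patient1 ∩ Patient2 = {Ward}.
Ward → Room, DocID applies, adding Room, DocID
Ward, DocID → Room, Diag applies, adding Diag
Closure: {Ward, Room, DocID, Diag}.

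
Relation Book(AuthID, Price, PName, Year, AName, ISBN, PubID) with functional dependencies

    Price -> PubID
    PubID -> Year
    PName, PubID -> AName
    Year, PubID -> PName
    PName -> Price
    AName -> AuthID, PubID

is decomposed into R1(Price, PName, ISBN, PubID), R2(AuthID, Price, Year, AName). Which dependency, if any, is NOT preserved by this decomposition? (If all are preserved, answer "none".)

Price → PubID lies within R1.
PubID → Year: restricted closure across fragments reaches Year.
PName, PubID → AName: restricted closure across fragments reaches AName.
Year, PubID → PName: restricted closure across fragments reaches PName.
PName → Price lies within R1.
AName → AuthID, PubID: restricted closure across fragments reaches AuthID, PubID.
Every dependency is enforceable on the fragments, so the decomposition is dependency-preserving.

none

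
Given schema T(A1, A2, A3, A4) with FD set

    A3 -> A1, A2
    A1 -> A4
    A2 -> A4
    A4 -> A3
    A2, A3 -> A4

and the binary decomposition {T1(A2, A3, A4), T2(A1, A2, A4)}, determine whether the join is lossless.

Common attributes: T1 ∩ T2 = {A2, A4}.
Closure of {A2, A4}: A4 → A3 applies, adding A3; A3 → A1, A2 applies, adding A1. So (A2, A4)⁺ = {A1, A2, A3, A4}.
This closure contains every attribute of T1, so T1 ∩ T2 → T1. The join is lossless.

Yes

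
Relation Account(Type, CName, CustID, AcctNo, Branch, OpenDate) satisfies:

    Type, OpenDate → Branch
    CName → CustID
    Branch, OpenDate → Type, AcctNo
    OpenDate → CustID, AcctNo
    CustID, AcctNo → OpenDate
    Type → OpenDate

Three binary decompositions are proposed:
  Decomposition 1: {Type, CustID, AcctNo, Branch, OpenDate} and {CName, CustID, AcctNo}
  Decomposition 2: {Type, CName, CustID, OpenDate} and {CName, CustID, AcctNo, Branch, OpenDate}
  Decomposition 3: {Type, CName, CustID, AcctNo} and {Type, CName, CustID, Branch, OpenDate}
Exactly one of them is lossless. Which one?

Decomposition 1: common = {CustID, AcctNo}, closure = {CustID, AcctNo, OpenDate} → lossy.
Decomposition 2: common = {CName, CustID, OpenDate}, closure = {CName, CustID, AcctNo, OpenDate} → lossy.
Decomposition 3: common = {Type, CName, CustID}, closure = {Type, CName, CustID, AcctNo, Branch, OpenDate} → lossless.

Decomposition 3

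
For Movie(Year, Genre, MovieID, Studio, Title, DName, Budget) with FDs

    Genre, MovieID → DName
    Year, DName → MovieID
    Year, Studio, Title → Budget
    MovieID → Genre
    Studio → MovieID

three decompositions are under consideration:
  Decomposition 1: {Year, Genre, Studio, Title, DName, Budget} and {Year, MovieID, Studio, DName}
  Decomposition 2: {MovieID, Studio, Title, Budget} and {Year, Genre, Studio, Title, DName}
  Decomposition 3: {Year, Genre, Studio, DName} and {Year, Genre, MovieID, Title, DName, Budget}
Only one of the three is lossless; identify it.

Decomposition 1

Decomposition 1: common = {Year, Studio, DName}, closure = {Year, Genre, MovieID, Studio, DName} → lossless.
Decomposition 2: common = {Studio, Title}, closure = {Genre, MovieID, Studio, Title, DName} → lossy.
Decomposition 3: common = {Year, Genre, DName}, closure = {Year, Genre, MovieID, DName} → lossy.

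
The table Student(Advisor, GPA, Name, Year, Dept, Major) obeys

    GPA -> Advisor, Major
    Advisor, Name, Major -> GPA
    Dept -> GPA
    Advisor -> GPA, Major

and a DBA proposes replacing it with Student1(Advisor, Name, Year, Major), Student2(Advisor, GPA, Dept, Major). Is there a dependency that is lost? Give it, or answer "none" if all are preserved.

none

GPA → Advisor, Major lies within Student2.
Advisor, Name, Major → GPA: restricted closure across fragments reaches GPA.
Dept → GPA lies within Student2.
Advisor → GPA, Major lies within Student2.
Every dependency is enforceable on the fragments, so the decomposition is dependency-preserving.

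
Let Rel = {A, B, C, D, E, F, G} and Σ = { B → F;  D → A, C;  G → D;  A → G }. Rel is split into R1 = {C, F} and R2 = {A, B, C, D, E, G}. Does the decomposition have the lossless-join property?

Common attributes: R1 ∩ R2 = {C}.
No dependency enlarges {C}, so (C)⁺ = {C}.
The closure contains neither all of R1 = {C, F} nor all of R2 = {A, B, C, D, E, G}, so the common attributes are not a superkey of either fragment. The join is lossy.

No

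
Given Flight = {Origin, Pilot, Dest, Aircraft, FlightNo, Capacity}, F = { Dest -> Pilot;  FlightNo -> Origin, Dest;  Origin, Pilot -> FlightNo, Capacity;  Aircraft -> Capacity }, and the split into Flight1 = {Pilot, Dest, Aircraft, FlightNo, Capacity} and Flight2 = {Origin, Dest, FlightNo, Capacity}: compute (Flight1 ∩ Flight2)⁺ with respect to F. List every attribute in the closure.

Flight1 ∩ Flight2 = {Dest, FlightNo, Capacity}.
Dest → Pilot applies, adding Pilot
FlightNo → Origin, Dest applies, adding Origin
Closure: {Origin, Pilot, Dest, FlightNo, Capacity}.

Origin, Pilot, Dest, FlightNo, Capacity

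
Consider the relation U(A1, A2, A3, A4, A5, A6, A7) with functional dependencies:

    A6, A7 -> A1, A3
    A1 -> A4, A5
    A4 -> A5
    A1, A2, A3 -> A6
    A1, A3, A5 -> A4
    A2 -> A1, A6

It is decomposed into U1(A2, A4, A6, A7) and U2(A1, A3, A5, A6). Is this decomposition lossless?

Common attributes: U1 ∩ U2 = {A6}.
No dependency enlarges {A6}, so (A6)⁺ = {A6}.
The closure contains neither all of U1 = {A2, A4, A6, A7} nor all of U2 = {A1, A3, A5, A6}, so the common attributes are not a superkey of either fragment. The join is lossy.

No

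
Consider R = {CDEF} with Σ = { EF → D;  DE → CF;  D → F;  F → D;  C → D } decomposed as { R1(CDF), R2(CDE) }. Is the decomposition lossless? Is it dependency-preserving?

lossless and dependency-preserving

Lossless test: (CD)⁺ = {CDF}, which contains all of one fragment — lossless.
Dependency preservation: EF → D; DE → CF are not contained in any single fragment, but the restricted closure of each left-hand side across the fragments still reaches the right-hand side; the remaining FDs each lie inside some fragment. All dependencies are preserved.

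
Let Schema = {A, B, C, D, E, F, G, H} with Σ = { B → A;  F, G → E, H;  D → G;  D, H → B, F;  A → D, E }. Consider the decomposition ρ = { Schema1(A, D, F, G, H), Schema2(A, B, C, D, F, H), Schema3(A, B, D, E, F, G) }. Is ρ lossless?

Chase test. Columns are A, B, C, D, E, F, G, H; row i has aⱼ where attribute j ∈ Schemai, else bᵢⱼ.
Initial tableau (one row per fragment):
  row 1: a1 b12 b13 a4 b15 a6 a7 a8
  row 2: a1 a2 a3 a4 b25 a6 b27 a8
  row 3: a1 a2 b33 a4 a5 a6 a7 b38
Rows 1 and 3 agree on F, G; apply F, G→E, H and equate their E, H entries.
Rows 1 and 2 agree on D; apply D→G and equate their G entries.
Rows 1 and 2 agree on D, H; apply D, H→B, F and equate their B, F entries.
Rows 1 and 2 agree on A; apply A→D, E and equate their D, E entries.
Row 2 is now all distinguished symbols — the join is lossless.

Yes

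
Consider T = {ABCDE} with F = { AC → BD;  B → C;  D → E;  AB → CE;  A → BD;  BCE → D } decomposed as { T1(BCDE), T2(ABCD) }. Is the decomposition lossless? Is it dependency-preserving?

Lossless test: (BCD)⁺ = {BCDE}, which contains all of one fragment — lossless.
Dependency preservation: AB → CE is not contained in any single fragment, but the restricted closure of its left-hand side across the fragments still reaches the right-hand side; the remaining FDs each lie inside some fragment. All dependencies are preserved.

lossless and dependency-preserving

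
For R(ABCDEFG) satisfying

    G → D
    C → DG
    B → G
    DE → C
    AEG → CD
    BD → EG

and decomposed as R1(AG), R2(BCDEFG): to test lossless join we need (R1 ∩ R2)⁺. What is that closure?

DG

R1 ∩ R2 = {G}.
G → D applies, adding D
Closure: {DG}.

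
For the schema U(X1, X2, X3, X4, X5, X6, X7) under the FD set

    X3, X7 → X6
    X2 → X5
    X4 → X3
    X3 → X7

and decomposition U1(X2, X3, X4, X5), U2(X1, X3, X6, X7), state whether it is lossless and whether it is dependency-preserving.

lossy but dependency-preserving

Lossless test: (X3)⁺ = {X3, X6, X7}, which is a superkey of neither fragment — lossy.
Dependency preservation: every FD's attributes lie within a single fragment, so each can be enforced locally — preserved.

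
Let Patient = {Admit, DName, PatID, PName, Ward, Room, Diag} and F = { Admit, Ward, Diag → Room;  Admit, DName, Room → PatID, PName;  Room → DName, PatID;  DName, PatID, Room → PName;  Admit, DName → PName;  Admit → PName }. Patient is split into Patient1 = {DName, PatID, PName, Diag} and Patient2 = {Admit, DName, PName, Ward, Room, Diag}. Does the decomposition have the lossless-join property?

Common attributes: Patient1 ∩ Patient2 = {DName, PName, Diag}.
No dependency enlarges {DName, PName, Diag}, so (DName, PName, Diag)⁺ = {DName, PName, Diag}.
The closure contains neither all of Patient1 = {DName, PatID, PName, Diag} nor all of Patient2 = {Admit, DName, PName, Ward, Room, Diag}, so the common attributes are not a superkey of either fragment. The join is lossy.

No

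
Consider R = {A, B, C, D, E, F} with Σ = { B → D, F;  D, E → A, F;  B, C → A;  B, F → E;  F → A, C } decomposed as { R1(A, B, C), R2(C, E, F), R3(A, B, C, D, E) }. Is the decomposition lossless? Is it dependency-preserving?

lossy and not dependency-preserving

Lossless test (chase): Rows 1 and 3 agree on B; apply B→D, F and equate their D, F entries. Rows 1 and 3 agree on B, F; apply B, F→E and equate their E entries. No row becomes fully distinguished — the join is lossy.
Dependency preservation: the restricted closure of {B} across the fragments never reaches {D, F}, so B → D, F cannot be enforced without a join — not preserved.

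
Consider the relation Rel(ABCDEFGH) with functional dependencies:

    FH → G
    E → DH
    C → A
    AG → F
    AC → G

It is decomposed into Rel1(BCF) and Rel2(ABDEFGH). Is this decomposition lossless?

Common attributes: Rel1 ∩ Rel2 = {BF}.
No dependency enlarges {BF}, so (BF)⁺ = {BF}.
The closure contains neither all of Rel1 = {BCF} nor all of Rel2 = {ABDEFGH}, so the common attributes are not a superkey of either fragment. The join is lossy.

No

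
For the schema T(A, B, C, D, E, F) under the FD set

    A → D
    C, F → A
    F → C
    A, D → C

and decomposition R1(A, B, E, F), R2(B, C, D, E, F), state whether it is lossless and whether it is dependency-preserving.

lossless but not dependency-preserving

Lossless test: (B, E, F)⁺ = {A, B, C, D, E, F}, which contains all of one fragment — lossless.
Dependency preservation: the restricted closure of {A} across the fragments never reaches {D}, so A → D cannot be enforced without a join — not preserved.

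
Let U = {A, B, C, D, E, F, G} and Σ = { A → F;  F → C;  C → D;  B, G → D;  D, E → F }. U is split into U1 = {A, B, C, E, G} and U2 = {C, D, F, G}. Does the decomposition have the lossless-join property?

Common attributes: U1 ∩ U2 = {C, G}.
Closure of {C, G}: C → D applies, adding D. So (C, G)⁺ = {C, D, G}.
The closure contains neither all of U1 = {A, B, C, E, G} nor all of U2 = {C, D, F, G}, so the common attributes are not a superkey of either fragment. The join is lossy.

No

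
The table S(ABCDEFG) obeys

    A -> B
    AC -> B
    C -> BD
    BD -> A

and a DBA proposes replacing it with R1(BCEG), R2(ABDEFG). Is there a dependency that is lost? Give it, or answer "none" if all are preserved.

Check C → BD: no single fragment contains all of {BCD}, and the restricted closure of {C} across the fragments never reaches {BD}.
A → B is preserved.
AC → B is preserved.
BD → A is preserved.

C -> BD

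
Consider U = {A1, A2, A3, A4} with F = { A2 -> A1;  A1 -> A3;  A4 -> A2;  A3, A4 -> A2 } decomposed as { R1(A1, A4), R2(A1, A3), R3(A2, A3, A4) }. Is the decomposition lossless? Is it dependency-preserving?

lossless but not dependency-preserving

Lossless test (chase): Rows 1 and 2 agree on A1; apply A1→A3 and equate their A3 entries. Rows 1 and 3 agree on A4; apply A4→A2 and equate their A2 entries. Rows 1 and 3 agree on A2; apply A2→A1 and equate their A1 entries. Row 1 is now all distinguished symbols — the join is lossless.
Dependency preservation: the restricted closure of {A2} across the fragments never reaches {A1}, so A2 → A1 cannot be enforced without a join — not preserved.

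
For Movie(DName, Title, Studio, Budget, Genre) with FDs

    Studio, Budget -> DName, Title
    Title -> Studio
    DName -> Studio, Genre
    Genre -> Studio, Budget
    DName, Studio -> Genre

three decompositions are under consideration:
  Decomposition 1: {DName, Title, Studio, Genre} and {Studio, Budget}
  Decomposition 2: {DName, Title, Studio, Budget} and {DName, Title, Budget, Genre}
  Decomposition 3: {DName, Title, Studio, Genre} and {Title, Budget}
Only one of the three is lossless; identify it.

Decomposition 1: common = {Studio}, closure = {Studio} → lossy.
Decomposition 2: common = {DName, Title, Budget}, closure = {DName, Title, Studio, Budget, Genre} → lossless.
Decomposition 3: common = {Title}, closure = {Title, Studio} → lossy.

Decomposition 2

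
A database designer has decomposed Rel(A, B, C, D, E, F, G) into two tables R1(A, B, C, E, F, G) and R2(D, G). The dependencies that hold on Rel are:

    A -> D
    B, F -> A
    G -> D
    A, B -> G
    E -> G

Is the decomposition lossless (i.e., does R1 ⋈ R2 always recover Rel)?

Yes

Common attributes: R1 ∩ R2 = {G}.
Closure of {G}: G → D applies, adding D. So (G)⁺ = {D, G}.
This closure contains every attribute of R2, so R1 ∩ R2 → R2. The join is lossless.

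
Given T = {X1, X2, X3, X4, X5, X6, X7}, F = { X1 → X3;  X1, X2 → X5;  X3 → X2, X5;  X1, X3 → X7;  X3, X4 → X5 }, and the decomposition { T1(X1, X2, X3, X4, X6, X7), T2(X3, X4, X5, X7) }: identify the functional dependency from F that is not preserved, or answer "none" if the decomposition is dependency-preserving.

X1 → X3 lies within T1.
X1, X2 → X5: restricted closure across fragments reaches X5.
X3 → X2, X5: restricted closure across fragments reaches X2, X5.
X1, X3 → X7 lies within T1.
X3, X4 → X5 lies within T2.
Every dependency is enforceable on the fragments, so the decomposition is dependency-preserving.

none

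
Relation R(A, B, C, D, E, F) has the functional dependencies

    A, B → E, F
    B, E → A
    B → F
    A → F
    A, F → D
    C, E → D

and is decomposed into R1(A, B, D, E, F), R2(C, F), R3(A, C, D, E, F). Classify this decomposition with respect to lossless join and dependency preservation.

Lossless test (chase): applying each FD to every pair of rows produces no changes in the tableau, so no row becomes fully distinguished — the join is lossy.
Dependency preservation: every FD's attributes lie within a single fragment, so each can be enforced locally — preserved.

lossy but dependency-preserving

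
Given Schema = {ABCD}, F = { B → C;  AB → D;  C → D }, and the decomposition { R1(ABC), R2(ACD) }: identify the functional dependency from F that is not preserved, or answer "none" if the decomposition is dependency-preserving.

B → C lies within R1.
AB → D: restricted closure across fragments reaches D.
C → D lies within R2.
Every dependency is enforceable on the fragments, so the decomposition is dependency-preserving.

none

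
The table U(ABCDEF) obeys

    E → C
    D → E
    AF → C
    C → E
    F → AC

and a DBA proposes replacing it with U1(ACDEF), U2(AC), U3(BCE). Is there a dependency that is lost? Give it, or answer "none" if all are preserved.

E → C lies within U1.
D → E lies within U1.
AF → C lies within U1.
C → E lies within U1.
F → AC lies within U1.
Every dependency is enforceable on the fragments, so the decomposition is dependency-preserving.

none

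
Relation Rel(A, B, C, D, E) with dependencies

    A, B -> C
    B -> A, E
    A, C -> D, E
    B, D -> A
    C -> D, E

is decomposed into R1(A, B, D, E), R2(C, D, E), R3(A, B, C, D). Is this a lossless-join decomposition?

Yes

Chase test. Columns are A, B, C, D, E; row i has aⱼ where attribute j ∈ Ri, else bᵢⱼ.
Initial tableau (one row per fragment):
  row 1: a1 a2 b13 a4 a5
  row 2: b21 b22 a3 a4 a5
  row 3: a1 a2 a3 a4 b35
Rows 1 and 3 agree on A, B; apply A, B→C and equate their C entries.
Rows 1 and 3 agree on B; apply B→A, E and equate their A, E entries.
Row 1 is now all distinguished symbols — the join is lossless.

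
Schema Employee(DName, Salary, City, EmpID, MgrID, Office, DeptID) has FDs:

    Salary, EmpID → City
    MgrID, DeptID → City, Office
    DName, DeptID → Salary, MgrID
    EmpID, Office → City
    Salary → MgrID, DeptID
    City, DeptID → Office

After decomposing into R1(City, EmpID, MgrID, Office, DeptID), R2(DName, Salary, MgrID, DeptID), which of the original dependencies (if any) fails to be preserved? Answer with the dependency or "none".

none

Salary, EmpID → City: restricted closure across fragments reaches City.
MgrID, DeptID → City, Office lies within R1.
DName, DeptID → Salary, MgrID lies within R2.
EmpID, Office → City lies within R1.
Salary → MgrID, DeptID lies within R2.
City, DeptID → Office lies within R1.
Every dependency is enforceable on the fragments, so the decomposition is dependency-preserving.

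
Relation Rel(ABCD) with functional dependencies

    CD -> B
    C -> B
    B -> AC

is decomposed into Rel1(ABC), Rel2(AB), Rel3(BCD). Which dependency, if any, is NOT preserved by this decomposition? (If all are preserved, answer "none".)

CD → B lies within Rel3.
C → B lies within Rel1.
B → AC lies within Rel1.
Every dependency is enforceable on the fragments, so the decomposition is dependency-preserving.

none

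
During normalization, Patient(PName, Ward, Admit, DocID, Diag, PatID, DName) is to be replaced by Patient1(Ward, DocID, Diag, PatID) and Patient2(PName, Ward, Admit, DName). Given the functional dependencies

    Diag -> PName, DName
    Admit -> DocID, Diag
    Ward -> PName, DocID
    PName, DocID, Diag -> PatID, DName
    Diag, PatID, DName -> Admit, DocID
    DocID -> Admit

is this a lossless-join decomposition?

Yes

Common attributes: Patient1 ∩ Patient2 = {Ward}.
Closure of {Ward}: Ward → PName, DocID applies, adding PName, DocID; DocID → Admit applies, adding Admit; Admit → DocID, Diag applies, adding Diag; PName, DocID, Diag → PatID, DName applies, adding PatID, DName. So (Ward)⁺ = {PName, Ward, Admit, DocID, Diag, PatID, DName}.
This closure contains every attribute of Patient1, so Patient1 ∩ Patient2 → Patient1. The join is lossless.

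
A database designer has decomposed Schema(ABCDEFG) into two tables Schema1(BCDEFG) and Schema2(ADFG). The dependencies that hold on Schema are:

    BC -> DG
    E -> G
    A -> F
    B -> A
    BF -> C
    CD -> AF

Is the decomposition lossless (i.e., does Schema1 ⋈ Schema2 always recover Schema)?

No

Common attributes: Schema1 ∩ Schema2 = {DFG}.
No dependency enlarges {DFG}, so (DFG)⁺ = {DFG}.
The closure contains neither all of Schema1 = {BCDEFG} nor all of Schema2 = {ADFG}, so the common attributes are not a superkey of either fragment. The join is lossy.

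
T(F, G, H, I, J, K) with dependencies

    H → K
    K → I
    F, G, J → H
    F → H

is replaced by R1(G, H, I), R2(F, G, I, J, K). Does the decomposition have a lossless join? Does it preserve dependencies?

lossy and not dependency-preserving

Lossless test: (G, I)⁺ = {G, I}, which is a superkey of neither fragment — lossy.
Dependency preservation: the restricted closure of {H} across the fragments never reaches {K}, so H → K cannot be enforced without a join — not preserved.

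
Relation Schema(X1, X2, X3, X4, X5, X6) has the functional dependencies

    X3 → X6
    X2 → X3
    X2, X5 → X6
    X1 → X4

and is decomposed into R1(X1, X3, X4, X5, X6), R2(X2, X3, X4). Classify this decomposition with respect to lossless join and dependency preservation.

lossy but dependency-preserving

Lossless test: (X3, X4)⁺ = {X3, X4, X6}, which is a superkey of neither fragment — lossy.
Dependency preservation: X2, X5 → X6 is not contained in any single fragment, but the restricted closure of its left-hand side across the fragments still reaches the right-hand side; the remaining FDs each lie inside some fragment. All dependencies are preserved.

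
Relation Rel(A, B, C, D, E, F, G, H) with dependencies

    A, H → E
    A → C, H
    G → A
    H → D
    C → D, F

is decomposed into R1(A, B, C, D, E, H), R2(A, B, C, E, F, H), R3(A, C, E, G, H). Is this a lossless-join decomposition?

No

Chase test. Columns are A, B, C, D, E, F, G, H; row i has aⱼ where attribute j ∈ Ri, else bᵢⱼ.
Initial tableau (one row per fragment):
  row 1: a1 a2 a3 a4 a5 b16 b17 a8
  row 2: a1 a2 a3 b24 a5 a6 b27 a8
  row 3: a1 b32 a3 b34 a5 b36 a7 a8
Rows 1 and 2 agree on H; apply H→D and equate their D entries.
Rows 1 and 3 agree on H; apply H→D and equate their D entries.
Rows 1 and 2 agree on C; apply C→D, F and equate their D, F entries.
Rows 1 and 3 agree on C; apply C→D, F and equate their D, F entries.
No row becomes fully distinguished — the join is lossy.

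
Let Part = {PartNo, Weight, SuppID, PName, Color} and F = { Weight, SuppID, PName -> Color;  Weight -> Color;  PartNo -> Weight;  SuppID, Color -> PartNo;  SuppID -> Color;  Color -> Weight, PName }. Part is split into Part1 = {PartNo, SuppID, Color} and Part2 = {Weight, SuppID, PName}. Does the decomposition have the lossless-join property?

Yes

Common attributes: Part1 ∩ Part2 = {SuppID}.
Closure of {SuppID}: SuppID → Color applies, adding Color; Color → Weight, PName applies, adding Weight, PName; SuppID, Color → PartNo applies, adding PartNo. So (SuppID)⁺ = {PartNo, Weight, SuppID, PName, Color}.
This closure contains every attribute of Part1, so Part1 ∩ Part2 → Part1. The join is lossless.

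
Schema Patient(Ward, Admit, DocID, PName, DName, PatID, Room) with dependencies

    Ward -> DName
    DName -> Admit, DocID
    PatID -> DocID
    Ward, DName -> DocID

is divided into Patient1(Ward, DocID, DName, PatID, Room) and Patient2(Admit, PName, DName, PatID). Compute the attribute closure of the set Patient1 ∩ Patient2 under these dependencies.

Patient1 ∩ Patient2 = {DName, PatID}.
DName → Admit, DocID applies, adding Admit, DocID
Closure: {Admit, DocID, DName, PatID}.

Admit, DocID, DName, PatID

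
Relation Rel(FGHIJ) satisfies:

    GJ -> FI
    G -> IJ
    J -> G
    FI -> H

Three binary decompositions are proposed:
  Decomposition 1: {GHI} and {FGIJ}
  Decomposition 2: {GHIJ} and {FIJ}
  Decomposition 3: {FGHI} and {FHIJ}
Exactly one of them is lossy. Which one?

Decomposition 3

Decomposition 1: common = {GI}, closure = {FGHIJ} → lossless.
Decomposition 2: common = {IJ}, closure = {FGHIJ} → lossless.
Decomposition 3: common = {FHI}, closure = {FHI} → lossy.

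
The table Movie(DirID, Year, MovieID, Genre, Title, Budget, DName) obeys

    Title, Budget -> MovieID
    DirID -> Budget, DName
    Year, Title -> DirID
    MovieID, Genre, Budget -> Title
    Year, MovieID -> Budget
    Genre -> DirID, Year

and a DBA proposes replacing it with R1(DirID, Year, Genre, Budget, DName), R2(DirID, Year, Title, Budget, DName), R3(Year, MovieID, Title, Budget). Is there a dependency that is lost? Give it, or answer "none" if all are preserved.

MovieID, Genre, Budget -> Title

Check MovieID, Genre, Budget → Title: no single fragment contains all of {MovieID, Genre, Title, Budget}, and the restricted closure of {MovieID, Genre, Budget} across the fragments never reaches {Title}.
Title, Budget → MovieID is preserved.
DirID → Budget, DName is preserved.
Year, Title → DirID is preserved.
Year, MovieID → Budget is preserved.
Genre → DirID, Year is preserved.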